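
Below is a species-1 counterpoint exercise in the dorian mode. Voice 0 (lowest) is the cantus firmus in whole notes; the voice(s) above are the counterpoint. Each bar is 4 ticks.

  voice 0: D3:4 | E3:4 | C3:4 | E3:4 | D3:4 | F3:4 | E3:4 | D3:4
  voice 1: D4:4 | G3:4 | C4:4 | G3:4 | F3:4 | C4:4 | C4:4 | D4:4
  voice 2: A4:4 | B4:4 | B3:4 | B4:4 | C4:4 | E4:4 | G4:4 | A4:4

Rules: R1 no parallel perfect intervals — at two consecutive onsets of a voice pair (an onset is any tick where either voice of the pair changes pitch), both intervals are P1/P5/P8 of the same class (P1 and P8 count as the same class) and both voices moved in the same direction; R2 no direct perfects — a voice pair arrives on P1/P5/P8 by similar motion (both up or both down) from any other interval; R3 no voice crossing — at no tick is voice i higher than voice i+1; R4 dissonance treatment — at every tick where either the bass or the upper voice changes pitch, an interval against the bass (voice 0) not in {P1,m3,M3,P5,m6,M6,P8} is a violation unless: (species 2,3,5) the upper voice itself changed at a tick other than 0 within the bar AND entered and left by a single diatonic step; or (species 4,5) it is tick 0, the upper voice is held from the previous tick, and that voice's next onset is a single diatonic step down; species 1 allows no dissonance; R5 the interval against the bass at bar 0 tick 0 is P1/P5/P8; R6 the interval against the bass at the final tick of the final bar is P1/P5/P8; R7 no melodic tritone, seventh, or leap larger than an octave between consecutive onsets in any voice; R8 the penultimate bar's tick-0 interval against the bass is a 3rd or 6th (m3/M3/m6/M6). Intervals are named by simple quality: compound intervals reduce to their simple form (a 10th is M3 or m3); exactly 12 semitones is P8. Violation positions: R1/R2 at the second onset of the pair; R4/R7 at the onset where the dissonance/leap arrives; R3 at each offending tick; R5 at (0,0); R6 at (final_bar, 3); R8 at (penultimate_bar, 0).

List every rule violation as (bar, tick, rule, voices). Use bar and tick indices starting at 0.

bar 0: v0=D3 v1=D4 v2=A4 downbeat P5
bar 1: v0=E3 v1=G3 v2=B4 downbeat P5
bar 2: v0=C3 v1=C4 v2=B3 downbeat M7
bar 3: v0=E3 v1=G3 v2=B4 downbeat P5
bar 4: v0=D3 v1=F3 v2=C4 downbeat m7
bar 5: v0=F3 v1=C4 v2=E4 downbeat M7
bar 6: v0=E3 v1=C4 v2=G4 downbeat m3
bar 7: v0=D3 v1=D4 v2=A4 downbeat P5
  -> R1 @ bar 1 tick 0 v(0, 2): D3/A4 P5 -> E3/B4 P5 similar
  -> R3 @ bar 2 tick 0 v(1, 2): C4 above B3
  -> R4 @ bar 2 tick 0 v(0, 2): C3/B3 M7 untreated
  -> R3 @ bar 2 tick 1 v(1, 2): C4 above B3
  -> R3 @ bar 2 tick 2 v(1, 2): C4 above B3
  -> R3 @ bar 2 tick 3 v(1, 2): C4 above B3
  -> R2 @ bar 3 tick 0 v(0, 2): C3/B3 M7 -> E3/B4 P5 similar
  -> R2 @ bar 4 tick 0 v(1, 2): G3/B4 M3 -> F3/C4 P5 similar
  -> R4 @ bar 4 tick 0 v(0, 2): D3/C4 m7 untreated
  -> R7 @ bar 4 tick 0 v(2,): B4->C4 leap 11st
  -> R2 @ bar 5 tick 0 v(0, 1): D3/F3 m3 -> F3/C4 P5 similar
  -> R4 @ bar 5 tick 0 v(0, 2): F3/E4 M7 untreated
  -> R1 @ bar 7 tick 0 v(1, 2): C4/G4 P5 -> D4/A4 P5 similar

(1, 0, R1, (0, 2))
(2, 0, R3, (1, 2))
(2, 0, R4, (0, 2))
(2, 1, R3, (1, 2))
(2, 2, R3, (1, 2))
(2, 3, R3, (1, 2))
(3, 0, R2, (0, 2))
(4, 0, R2, (1, 2))
(4, 0, R4, (0, 2))
(4, 0, R7, (2,))
(5, 0, R2, (0, 1))
(5, 0, R4, (0, 2))
(7, 0, R1, (1, 2))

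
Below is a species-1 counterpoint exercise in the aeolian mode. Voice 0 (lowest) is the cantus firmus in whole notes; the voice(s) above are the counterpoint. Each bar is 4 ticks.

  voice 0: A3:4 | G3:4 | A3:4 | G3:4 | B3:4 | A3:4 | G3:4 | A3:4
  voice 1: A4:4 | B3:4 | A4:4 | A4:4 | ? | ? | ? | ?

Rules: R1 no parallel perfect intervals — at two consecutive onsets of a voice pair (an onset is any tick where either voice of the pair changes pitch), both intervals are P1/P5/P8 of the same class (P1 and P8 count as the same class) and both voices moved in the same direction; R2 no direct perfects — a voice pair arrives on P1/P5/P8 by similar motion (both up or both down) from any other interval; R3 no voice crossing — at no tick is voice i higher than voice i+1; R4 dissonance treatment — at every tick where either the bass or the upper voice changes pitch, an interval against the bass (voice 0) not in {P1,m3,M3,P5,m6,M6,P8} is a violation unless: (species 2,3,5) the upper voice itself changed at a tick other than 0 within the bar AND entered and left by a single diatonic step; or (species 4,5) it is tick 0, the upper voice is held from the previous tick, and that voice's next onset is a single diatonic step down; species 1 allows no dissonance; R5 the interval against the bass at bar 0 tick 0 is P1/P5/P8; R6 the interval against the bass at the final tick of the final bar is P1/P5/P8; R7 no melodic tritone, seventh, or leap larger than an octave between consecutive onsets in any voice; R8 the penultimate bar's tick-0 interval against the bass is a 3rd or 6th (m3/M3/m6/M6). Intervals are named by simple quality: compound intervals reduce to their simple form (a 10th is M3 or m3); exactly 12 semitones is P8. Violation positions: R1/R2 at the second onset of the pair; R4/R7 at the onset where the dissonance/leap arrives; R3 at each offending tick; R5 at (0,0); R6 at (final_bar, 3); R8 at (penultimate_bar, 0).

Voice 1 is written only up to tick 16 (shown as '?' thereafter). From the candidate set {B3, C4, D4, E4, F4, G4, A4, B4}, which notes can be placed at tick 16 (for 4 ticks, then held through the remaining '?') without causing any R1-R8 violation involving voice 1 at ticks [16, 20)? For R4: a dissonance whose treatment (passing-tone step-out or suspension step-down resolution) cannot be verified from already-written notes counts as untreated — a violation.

B3: violates R7
C4: violates R4
D4: legal
E4: violates R4
F4: violates R4
G4: legal
A4: violates R4
B4: violates R2

{D4, G4}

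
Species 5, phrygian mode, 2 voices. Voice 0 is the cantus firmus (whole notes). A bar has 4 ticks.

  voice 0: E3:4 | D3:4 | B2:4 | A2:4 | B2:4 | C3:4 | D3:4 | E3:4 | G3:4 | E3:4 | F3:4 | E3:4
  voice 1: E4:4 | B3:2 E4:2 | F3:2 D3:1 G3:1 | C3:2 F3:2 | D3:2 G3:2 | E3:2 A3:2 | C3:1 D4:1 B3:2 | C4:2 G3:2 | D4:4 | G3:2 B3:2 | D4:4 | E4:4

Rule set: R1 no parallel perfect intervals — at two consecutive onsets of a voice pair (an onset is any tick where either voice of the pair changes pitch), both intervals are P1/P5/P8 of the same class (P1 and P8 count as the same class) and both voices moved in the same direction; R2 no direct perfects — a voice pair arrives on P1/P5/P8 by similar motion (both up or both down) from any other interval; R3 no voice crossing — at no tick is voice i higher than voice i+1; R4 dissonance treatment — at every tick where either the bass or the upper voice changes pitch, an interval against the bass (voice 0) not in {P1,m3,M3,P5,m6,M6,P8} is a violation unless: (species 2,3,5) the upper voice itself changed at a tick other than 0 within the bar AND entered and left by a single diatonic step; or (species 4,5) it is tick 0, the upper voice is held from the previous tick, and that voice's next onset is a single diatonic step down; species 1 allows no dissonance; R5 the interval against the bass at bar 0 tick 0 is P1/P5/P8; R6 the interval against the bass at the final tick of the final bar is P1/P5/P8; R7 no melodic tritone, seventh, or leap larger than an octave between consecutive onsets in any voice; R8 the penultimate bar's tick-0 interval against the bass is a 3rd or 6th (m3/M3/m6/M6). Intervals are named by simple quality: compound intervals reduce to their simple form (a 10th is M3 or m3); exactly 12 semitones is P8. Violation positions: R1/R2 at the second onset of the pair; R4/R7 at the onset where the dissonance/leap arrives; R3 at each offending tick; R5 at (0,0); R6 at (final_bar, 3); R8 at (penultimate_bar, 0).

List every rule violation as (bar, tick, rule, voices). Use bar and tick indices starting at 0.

(1, 2, R4, (0, 1))
(2, 0, R4, (0, 1))
(2, 0, R7, (1,))
(6, 0, R3, (0, 1))
(6, 0, R4, (0, 1))
(6, 1, R7, (1,))
(8, 0, R2, (0, 1))

bar 0: v0=E3 v1=E4 downbeat P8
bar 1: v0=D3 v1=B3 downbeat M6
bar 2: v0=B2 v1=F3 downbeat TT
bar 3: v0=A2 v1=C3 downbeat m3
bar 4: v0=B2 v1=D3 downbeat m3
bar 5: v0=C3 v1=E3 downbeat M3
bar 6: v0=D3 v1=C3 downbeat M2
bar 7: v0=E3 v1=C4 downbeat m6
bar 8: v0=G3 v1=D4 downbeat P5
bar 9: v0=E3 v1=G3 downbeat m3
bar 10: v0=F3 v1=D4 downbeat M6
bar 11: v0=E3 v1=E4 downbeat P8
  -> R4 @ bar 1 tick 2 v(0, 1): D3/E4 M2 untreated
  -> R4 @ bar 2 tick 0 v(0, 1): B2/F3 TT untreated
  -> R7 @ bar 2 tick 0 v(1,): E4->F3 leap 11st
  -> R3 @ bar 6 tick 0 v(0, 1): D3 above C3
  -> R4 @ bar 6 tick 0 v(0, 1): D3/C3 M2 untreated
  -> R7 @ bar 6 tick 1 v(1,): C3->D4 leap 14st
  -> R2 @ bar 8 tick 0 v(0, 1): E3/G3 m3 -> G3/D4 P5 similar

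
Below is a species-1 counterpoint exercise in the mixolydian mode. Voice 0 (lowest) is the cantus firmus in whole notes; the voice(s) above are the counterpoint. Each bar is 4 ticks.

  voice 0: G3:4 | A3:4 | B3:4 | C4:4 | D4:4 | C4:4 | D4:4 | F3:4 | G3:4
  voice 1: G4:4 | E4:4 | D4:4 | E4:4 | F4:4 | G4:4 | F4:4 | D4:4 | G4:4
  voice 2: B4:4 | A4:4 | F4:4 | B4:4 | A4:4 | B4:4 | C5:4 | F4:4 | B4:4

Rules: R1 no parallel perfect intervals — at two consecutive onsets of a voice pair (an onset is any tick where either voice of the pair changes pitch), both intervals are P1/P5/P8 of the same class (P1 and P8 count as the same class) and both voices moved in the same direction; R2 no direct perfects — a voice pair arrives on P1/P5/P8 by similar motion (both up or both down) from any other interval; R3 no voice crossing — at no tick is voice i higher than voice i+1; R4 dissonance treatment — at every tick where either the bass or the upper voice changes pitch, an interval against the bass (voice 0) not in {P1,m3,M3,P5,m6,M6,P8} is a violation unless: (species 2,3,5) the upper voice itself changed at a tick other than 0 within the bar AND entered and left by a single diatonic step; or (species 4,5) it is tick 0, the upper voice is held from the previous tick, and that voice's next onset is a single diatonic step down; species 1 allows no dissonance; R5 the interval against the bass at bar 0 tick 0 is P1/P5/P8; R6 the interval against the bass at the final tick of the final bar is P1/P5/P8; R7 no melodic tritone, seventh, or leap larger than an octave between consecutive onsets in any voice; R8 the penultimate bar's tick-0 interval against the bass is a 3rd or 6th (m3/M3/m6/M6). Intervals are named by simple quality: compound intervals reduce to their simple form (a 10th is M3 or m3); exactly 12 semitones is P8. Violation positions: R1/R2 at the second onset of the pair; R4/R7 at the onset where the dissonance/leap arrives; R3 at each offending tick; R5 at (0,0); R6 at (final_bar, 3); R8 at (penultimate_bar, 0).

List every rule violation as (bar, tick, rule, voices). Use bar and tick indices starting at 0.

bar 0: v0=G3 v1=G4 v2=B4 downbeat M3
bar 1: v0=A3 v1=E4 v2=A4 downbeat P8
bar 2: v0=B3 v1=D4 v2=F4 downbeat TT
bar 3: v0=C4 v1=E4 v2=B4 downbeat M7
bar 4: v0=D4 v1=F4 v2=A4 downbeat P5
bar 5: v0=C4 v1=G4 v2=B4 downbeat M7
bar 6: v0=D4 v1=F4 v2=C5 downbeat m7
bar 7: v0=F3 v1=D4 v2=F4 downbeat P8
bar 8: v0=G3 v1=G4 v2=B4 downbeat M3
  -> R5 @ bar 0 tick 0 v(0, 2): opens on M3
  -> R4 @ bar 2 tick 0 v(0, 2): B3/F4 TT untreated
  -> R2 @ bar 3 tick 0 v(1, 2): D4/F4 m3 -> E4/B4 P5 similar
  -> R4 @ bar 3 tick 0 v(0, 2): C4/B4 M7 untreated
  -> R7 @ bar 3 tick 0 v(2,): F4->B4 leap 6st
  -> R4 @ bar 5 tick 0 v(0, 2): C4/B4 M7 untreated
  -> R4 @ bar 6 tick 0 v(0, 2): D4/C5 m7 untreated
  -> R2 @ bar 7 tick 0 v(0, 2): D4/C5 m7 -> F3/F4 P8 similar
  -> R8 @ bar 7 tick 0 v(0, 2): penult P8 not 3rd/6th
  -> R2 @ bar 8 tick 0 v(0, 1): F3/D4 M6 -> G3/G4 P8 similar
  -> R7 @ bar 8 tick 0 v(2,): F4->B4 leap 6st
  -> R6 @ bar 8 tick 3 v(0, 2): closes on M3

(0, 0, R5, (0, 2))
(2, 0, R4, (0, 2))
(3, 0, R2, (1, 2))
(3, 0, R4, (0, 2))
(3, 0, R7, (2,))
(5, 0, R4, (0, 2))
(6, 0, R4, (0, 2))
(7, 0, R2, (0, 2))
(7, 0, R8, (0, 2))
(8, 0, R2, (0, 1))
(8, 0, R7, (2,))
(8, 3, R6, (0, 2))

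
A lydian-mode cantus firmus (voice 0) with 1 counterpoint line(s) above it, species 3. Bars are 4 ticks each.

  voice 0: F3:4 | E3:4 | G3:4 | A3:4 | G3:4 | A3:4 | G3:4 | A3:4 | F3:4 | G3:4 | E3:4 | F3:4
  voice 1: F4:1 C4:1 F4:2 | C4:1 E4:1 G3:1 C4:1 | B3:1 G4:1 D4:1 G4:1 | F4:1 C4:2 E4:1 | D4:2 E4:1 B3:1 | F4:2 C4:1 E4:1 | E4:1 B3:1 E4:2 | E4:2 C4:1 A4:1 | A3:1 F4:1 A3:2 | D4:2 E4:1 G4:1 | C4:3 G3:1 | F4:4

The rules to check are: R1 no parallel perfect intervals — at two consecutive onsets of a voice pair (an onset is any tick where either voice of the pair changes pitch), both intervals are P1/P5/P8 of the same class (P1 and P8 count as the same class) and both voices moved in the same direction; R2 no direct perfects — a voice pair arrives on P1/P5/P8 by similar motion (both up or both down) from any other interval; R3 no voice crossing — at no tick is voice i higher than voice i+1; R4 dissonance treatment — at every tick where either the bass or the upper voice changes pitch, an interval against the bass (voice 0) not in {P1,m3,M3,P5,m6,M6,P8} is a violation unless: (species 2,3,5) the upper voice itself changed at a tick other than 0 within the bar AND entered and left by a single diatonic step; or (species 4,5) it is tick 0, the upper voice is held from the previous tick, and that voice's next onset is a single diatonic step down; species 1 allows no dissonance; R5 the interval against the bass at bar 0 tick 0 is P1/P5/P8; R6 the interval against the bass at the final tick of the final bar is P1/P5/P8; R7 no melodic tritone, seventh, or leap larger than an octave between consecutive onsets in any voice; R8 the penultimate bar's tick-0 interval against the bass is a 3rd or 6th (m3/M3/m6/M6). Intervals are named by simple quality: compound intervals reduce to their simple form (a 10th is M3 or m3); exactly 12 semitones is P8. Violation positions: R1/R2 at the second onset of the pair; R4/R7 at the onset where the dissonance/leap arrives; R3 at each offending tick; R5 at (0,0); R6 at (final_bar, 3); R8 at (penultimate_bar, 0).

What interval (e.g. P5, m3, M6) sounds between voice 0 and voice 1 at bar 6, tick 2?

M6

voice 0=G3 voice 1=E4 -> M6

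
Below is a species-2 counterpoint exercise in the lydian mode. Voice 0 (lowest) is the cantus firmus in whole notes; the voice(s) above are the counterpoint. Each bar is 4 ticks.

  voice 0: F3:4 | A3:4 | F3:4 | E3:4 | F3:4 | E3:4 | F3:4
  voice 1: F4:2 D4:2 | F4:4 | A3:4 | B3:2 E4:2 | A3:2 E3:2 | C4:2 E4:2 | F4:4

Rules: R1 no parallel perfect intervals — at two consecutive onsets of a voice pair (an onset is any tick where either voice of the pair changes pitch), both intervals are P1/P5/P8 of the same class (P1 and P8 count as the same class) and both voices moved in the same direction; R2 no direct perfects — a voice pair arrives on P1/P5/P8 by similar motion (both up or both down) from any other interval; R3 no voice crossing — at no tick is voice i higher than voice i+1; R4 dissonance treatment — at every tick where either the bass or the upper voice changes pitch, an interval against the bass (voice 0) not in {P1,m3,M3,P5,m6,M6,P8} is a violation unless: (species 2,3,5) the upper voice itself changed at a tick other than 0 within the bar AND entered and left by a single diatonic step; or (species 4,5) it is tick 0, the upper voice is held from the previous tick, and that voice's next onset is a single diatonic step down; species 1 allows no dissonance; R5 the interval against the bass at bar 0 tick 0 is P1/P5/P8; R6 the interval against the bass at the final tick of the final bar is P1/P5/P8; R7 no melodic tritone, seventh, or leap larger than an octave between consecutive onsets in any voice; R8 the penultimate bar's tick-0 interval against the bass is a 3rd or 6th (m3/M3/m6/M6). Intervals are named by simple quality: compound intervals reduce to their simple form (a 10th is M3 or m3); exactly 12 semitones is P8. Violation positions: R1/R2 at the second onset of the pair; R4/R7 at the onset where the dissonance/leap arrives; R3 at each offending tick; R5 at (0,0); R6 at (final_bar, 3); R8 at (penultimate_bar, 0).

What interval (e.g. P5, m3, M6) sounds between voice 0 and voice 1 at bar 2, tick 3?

M3

voice 0=F3 voice 1=A3 -> M3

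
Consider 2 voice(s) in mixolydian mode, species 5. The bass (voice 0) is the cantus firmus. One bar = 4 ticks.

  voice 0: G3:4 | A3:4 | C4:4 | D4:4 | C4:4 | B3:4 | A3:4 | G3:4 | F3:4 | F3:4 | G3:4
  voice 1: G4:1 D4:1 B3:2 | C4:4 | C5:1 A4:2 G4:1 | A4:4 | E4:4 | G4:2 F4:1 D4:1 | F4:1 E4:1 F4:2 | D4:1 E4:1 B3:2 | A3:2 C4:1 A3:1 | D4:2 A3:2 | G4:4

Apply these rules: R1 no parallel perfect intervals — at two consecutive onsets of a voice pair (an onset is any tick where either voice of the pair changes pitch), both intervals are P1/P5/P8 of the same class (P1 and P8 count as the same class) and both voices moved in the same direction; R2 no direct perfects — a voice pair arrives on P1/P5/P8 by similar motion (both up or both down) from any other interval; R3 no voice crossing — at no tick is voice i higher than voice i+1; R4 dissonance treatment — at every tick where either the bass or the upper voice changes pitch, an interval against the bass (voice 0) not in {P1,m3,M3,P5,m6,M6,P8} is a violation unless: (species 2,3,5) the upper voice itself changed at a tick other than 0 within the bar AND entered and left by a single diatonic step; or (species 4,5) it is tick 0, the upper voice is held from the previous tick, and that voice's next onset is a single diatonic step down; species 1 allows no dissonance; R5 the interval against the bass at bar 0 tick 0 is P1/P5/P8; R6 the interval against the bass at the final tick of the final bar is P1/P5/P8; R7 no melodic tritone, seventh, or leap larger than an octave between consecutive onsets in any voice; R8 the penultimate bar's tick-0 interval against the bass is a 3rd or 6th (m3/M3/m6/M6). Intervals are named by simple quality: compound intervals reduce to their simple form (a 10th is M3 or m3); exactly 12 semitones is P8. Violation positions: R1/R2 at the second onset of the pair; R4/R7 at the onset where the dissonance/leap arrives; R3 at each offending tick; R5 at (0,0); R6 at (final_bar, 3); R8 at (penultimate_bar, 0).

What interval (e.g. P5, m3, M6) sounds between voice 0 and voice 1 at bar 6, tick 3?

voice 0=A3 voice 1=F4 -> m6

m6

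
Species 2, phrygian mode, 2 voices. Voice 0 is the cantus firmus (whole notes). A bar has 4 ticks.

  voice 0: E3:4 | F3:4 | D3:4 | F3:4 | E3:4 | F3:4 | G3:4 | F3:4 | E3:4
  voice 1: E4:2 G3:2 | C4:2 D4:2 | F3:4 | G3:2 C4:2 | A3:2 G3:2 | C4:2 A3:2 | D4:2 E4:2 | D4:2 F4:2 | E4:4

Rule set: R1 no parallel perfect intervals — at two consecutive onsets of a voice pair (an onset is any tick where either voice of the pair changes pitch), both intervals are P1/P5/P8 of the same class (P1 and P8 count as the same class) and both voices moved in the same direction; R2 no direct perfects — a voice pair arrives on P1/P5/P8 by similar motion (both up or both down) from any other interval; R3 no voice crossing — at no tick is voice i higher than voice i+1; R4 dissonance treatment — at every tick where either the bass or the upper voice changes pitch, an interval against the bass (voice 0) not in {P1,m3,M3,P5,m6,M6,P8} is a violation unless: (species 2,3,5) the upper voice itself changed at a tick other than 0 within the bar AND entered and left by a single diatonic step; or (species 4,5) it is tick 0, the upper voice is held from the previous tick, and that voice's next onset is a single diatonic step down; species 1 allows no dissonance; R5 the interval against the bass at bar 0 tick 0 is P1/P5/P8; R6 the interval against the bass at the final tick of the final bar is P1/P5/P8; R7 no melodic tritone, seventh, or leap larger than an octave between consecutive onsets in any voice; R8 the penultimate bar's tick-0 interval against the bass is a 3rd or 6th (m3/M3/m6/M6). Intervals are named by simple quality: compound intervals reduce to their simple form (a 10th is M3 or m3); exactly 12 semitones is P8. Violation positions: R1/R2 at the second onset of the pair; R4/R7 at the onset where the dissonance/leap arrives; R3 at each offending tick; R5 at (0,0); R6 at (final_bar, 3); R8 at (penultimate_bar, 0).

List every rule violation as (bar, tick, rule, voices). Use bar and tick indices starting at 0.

(1, 0, R2, (0, 1))
(3, 0, R4, (0, 1))
(4, 0, R4, (0, 1))
(5, 0, R2, (0, 1))
(6, 0, R2, (0, 1))
(8, 0, R1, (0, 1))

bar 0: v0=E3 v1=E4 downbeat P8
bar 1: v0=F3 v1=C4 downbeat P5
bar 2: v0=D3 v1=F3 downbeat m3
bar 3: v0=F3 v1=G3 downbeat M2
bar 4: v0=E3 v1=A3 downbeat P4
bar 5: v0=F3 v1=C4 downbeat P5
bar 6: v0=G3 v1=D4 downbeat P5
bar 7: v0=F3 v1=D4 downbeat M6
bar 8: v0=E3 v1=E4 downbeat P8
  -> R2 @ bar 1 tick 0 v(0, 1): E3/G3 m3 -> F3/C4 P5 similar
  -> R4 @ bar 3 tick 0 v(0, 1): F3/G3 M2 untreated
  -> R4 @ bar 4 tick 0 v(0, 1): E3/A3 P4 untreated
  -> R2 @ bar 5 tick 0 v(0, 1): E3/G3 m3 -> F3/C4 P5 similar
  -> R2 @ bar 6 tick 0 v(0, 1): F3/A3 M3 -> G3/D4 P5 similar
  -> R1 @ bar 8 tick 0 v(0, 1): F3/F4 P8 -> E3/E4 P8 similar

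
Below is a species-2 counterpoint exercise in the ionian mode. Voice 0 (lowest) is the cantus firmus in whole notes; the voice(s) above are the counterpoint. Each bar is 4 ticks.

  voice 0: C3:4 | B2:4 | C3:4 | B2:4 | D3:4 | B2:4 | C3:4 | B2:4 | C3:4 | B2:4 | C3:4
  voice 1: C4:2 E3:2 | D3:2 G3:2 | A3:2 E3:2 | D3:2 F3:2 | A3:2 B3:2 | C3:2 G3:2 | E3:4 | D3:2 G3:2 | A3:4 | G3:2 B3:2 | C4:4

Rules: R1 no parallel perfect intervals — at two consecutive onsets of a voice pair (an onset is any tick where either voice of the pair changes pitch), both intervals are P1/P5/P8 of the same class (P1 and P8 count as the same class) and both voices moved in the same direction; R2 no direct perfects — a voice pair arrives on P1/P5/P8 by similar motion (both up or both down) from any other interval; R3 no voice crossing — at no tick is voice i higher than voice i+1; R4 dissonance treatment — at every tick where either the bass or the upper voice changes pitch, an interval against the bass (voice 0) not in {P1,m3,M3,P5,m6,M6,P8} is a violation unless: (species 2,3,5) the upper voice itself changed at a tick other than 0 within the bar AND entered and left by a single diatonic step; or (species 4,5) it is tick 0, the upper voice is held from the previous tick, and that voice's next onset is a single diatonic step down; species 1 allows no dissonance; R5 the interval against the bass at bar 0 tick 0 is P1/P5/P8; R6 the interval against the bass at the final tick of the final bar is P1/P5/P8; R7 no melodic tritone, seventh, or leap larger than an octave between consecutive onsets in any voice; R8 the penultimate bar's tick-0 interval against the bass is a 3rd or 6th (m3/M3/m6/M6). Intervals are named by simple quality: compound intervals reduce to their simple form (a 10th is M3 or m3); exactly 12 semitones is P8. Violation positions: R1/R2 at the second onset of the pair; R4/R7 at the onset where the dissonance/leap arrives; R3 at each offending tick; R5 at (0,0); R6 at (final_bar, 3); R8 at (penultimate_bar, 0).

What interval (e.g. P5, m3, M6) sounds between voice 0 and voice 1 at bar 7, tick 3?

voice 0=B2 voice 1=G3 -> m6

m6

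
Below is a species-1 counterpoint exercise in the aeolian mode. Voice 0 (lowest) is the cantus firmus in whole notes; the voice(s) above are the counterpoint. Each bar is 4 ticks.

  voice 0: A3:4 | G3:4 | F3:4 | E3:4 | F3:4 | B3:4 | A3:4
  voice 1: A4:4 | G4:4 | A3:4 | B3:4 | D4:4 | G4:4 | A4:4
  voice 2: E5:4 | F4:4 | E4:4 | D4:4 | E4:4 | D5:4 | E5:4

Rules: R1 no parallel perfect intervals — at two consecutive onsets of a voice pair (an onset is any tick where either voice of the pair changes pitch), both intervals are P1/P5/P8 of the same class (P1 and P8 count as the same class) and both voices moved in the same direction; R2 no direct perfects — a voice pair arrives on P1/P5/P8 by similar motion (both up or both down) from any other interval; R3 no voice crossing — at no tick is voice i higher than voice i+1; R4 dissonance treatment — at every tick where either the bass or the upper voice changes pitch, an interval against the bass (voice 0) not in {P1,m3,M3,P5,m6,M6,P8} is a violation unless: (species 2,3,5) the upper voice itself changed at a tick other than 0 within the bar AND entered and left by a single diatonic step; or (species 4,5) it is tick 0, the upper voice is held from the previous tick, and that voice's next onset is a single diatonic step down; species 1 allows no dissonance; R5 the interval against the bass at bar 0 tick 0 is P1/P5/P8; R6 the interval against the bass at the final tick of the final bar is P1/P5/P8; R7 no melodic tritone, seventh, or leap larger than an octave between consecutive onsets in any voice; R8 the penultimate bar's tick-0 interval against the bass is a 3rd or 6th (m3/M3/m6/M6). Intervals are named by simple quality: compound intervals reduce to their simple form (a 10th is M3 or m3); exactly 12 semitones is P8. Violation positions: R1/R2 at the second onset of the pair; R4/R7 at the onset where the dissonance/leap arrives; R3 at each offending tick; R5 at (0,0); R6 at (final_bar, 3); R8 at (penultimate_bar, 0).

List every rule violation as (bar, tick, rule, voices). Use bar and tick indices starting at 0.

(1, 0, R1, (0, 1))
(1, 0, R3, (1, 2))
(1, 0, R4, (0, 2))
(1, 0, R7, (2,))
(1, 1, R3, (1, 2))
(1, 2, R3, (1, 2))
(1, 3, R3, (1, 2))
(2, 0, R2, (1, 2))
(2, 0, R4, (0, 2))
(2, 0, R7, (1,))
(3, 0, R4, (0, 2))
(4, 0, R4, (0, 2))
(5, 0, R2, (1, 2))
(5, 0, R7, (0,))
(5, 0, R7, (2,))
(6, 0, R1, (1, 2))

bar 0: v0=A3 v1=A4 v2=E5 downbeat P5
bar 1: v0=G3 v1=G4 v2=F4 downbeat m7
bar 2: v0=F3 v1=A3 v2=E4 downbeat M7
bar 3: v0=E3 v1=B3 v2=D4 downbeat m7
bar 4: v0=F3 v1=D4 v2=E4 downbeat M7
bar 5: v0=B3 v1=G4 v2=D5 downbeat m3
bar 6: v0=A3 v1=A4 v2=E5 downbeat P5
  -> R1 @ bar 1 tick 0 v(0, 1): A3/A4 P8 -> G3/G4 P8 similar
  -> R3 @ bar 1 tick 0 v(1, 2): G4 above F4
  -> R4 @ bar 1 tick 0 v(0, 2): G3/F4 m7 untreated
  -> R7 @ bar 1 tick 0 v(2,): E5->F4 leap 11st
  -> R3 @ bar 1 tick 1 v(1, 2): G4 above F4
  -> R3 @ bar 1 tick 2 v(1, 2): G4 above F4
  -> R3 @ bar 1 tick 3 v(1, 2): G4 above F4
  -> R2 @ bar 2 tick 0 v(1, 2): G4/F4 M2 -> A3/E4 P5 similar
  -> R4 @ bar 2 tick 0 v(0, 2): F3/E4 M7 untreated
  -> R7 @ bar 2 tick 0 v(1,): G4->A3 leap 10st
  -> R4 @ bar 3 tick 0 v(0, 2): E3/D4 m7 untreated
  -> R4 @ bar 4 tick 0 v(0, 2): F3/E4 M7 untreated
  -> R2 @ bar 5 tick 0 v(1, 2): D4/E4 M2 -> G4/D5 P5 similar
  -> R7 @ bar 5 tick 0 v(0,): F3->B3 leap 6st
  -> R7 @ bar 5 tick 0 v(2,): E4->D5 leap 10st
  -> R1 @ bar 6 tick 0 v(1, 2): G4/D5 P5 -> A4/E5 P5 similar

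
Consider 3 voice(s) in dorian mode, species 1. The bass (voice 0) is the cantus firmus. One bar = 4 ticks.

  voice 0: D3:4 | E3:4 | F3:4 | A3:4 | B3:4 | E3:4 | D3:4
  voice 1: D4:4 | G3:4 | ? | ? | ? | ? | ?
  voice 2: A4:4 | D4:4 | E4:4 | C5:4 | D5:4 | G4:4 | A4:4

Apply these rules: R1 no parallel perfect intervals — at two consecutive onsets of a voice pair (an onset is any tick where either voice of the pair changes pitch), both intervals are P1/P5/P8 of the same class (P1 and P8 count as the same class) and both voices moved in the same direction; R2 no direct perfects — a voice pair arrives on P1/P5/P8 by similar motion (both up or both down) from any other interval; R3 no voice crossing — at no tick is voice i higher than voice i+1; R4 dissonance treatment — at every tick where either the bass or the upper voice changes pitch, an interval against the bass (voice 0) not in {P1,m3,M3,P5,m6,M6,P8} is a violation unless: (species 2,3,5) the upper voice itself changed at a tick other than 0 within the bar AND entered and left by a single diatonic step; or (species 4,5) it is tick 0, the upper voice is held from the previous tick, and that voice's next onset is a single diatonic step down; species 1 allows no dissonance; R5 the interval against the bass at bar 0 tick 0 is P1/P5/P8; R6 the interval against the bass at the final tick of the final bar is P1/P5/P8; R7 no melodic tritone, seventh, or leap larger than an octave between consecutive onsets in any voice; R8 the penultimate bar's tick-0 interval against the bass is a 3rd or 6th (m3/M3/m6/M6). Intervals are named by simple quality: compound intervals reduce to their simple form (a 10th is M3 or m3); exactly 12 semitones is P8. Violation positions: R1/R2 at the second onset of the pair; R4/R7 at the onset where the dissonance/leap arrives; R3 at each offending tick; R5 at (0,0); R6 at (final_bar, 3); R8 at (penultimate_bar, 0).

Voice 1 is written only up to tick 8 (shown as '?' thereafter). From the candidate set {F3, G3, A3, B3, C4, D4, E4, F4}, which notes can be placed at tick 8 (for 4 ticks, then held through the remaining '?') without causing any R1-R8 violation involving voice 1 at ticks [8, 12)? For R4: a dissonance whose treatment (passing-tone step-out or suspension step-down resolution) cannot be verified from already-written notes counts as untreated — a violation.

{D4, F3}

F3: legal
G3: violates R4
A3: violates R1
B3: violates R4
C4: violates R2
D4: legal
E4: violates R2,R4
F4: violates R2,R3,R7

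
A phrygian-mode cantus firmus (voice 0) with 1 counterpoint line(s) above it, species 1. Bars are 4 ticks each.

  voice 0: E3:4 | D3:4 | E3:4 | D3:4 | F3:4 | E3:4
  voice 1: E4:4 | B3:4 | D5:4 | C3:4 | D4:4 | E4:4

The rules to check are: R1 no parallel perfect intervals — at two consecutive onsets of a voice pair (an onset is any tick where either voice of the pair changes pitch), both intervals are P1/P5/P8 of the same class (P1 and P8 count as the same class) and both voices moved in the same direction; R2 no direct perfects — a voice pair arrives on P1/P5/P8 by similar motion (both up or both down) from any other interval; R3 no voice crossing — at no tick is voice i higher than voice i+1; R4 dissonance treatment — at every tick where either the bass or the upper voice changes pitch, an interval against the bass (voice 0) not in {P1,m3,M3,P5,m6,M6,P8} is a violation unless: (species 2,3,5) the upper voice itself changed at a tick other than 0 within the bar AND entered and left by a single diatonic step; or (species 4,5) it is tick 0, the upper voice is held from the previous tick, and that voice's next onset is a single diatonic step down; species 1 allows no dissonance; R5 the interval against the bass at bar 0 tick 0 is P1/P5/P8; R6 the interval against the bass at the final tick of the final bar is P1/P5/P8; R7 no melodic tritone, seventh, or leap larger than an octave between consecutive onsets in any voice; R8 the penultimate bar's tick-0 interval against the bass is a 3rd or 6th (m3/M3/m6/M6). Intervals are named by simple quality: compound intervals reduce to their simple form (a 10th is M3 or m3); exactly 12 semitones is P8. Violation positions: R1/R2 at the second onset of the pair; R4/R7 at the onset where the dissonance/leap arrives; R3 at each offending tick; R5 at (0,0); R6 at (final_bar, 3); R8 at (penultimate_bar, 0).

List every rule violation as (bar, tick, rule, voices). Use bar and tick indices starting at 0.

(2, 0, R4, (0, 1))
(2, 0, R7, (1,))
(3, 0, R3, (0, 1))
(3, 0, R4, (0, 1))
(3, 0, R7, (1,))
(3, 1, R3, (0, 1))
(3, 2, R3, (0, 1))
(3, 3, R3, (0, 1))
(4, 0, R7, (1,))

bar 0: v0=E3 v1=E4 downbeat P8
bar 1: v0=D3 v1=B3 downbeat M6
bar 2: v0=E3 v1=D5 downbeat m7
bar 3: v0=D3 v1=C3 downbeat M2
bar 4: v0=F3 v1=D4 downbeat M6
bar 5: v0=E3 v1=E4 downbeat P8
  -> R4 @ bar 2 tick 0 v(0, 1): E3/D5 m7 untreated
  -> R7 @ bar 2 tick 0 v(1,): B3->D5 leap 15st
  -> R3 @ bar 3 tick 0 v(0, 1): D3 above C3
  -> R4 @ bar 3 tick 0 v(0, 1): D3/C3 M2 untreated
  -> R7 @ bar 3 tick 0 v(1,): D5->C3 leap 26st
  -> R3 @ bar 3 tick 1 v(0, 1): D3 above C3
  -> R3 @ bar 3 tick 2 v(0, 1): D3 above C3
  -> R3 @ bar 3 tick 3 v(0, 1): D3 above C3
  -> R7 @ bar 4 tick 0 v(1,): C3->D4 leap 14st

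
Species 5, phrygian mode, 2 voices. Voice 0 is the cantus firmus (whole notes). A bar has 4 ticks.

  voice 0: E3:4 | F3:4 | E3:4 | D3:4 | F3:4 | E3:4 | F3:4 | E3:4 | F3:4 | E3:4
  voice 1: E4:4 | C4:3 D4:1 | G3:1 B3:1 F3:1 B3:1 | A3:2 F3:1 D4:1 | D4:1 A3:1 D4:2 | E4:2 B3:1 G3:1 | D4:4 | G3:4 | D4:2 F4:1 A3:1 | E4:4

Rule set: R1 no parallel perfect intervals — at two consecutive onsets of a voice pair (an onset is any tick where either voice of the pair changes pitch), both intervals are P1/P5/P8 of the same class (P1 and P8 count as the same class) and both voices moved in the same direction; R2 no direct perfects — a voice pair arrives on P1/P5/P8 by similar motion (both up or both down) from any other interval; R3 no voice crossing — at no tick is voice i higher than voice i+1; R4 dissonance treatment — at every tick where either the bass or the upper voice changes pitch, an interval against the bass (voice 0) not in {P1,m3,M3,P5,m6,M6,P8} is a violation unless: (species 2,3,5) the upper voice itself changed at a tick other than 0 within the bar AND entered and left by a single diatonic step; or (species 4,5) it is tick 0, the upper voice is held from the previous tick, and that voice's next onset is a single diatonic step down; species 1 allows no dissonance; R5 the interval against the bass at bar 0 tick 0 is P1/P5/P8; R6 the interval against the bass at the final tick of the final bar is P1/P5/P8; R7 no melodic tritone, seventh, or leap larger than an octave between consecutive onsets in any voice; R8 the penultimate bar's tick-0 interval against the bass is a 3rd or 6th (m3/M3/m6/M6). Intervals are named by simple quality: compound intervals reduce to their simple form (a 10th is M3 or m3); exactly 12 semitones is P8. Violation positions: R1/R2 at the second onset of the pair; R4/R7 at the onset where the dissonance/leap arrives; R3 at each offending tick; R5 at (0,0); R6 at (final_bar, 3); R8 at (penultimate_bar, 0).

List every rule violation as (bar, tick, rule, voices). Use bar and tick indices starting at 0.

bar 0: v0=E3 v1=E4 downbeat P8
bar 1: v0=F3 v1=C4 downbeat P5
bar 2: v0=E3 v1=G3 downbeat m3
bar 3: v0=D3 v1=A3 downbeat P5
bar 4: v0=F3 v1=D4 downbeat M6
bar 5: v0=E3 v1=E4 downbeat P8
bar 6: v0=F3 v1=D4 downbeat M6
bar 7: v0=E3 v1=G3 downbeat m3
bar 8: v0=F3 v1=D4 downbeat M6
bar 9: v0=E3 v1=E4 downbeat P8
  -> R4 @ bar 2 tick 2 v(0, 1): E3/F3 m2 untreated
  -> R7 @ bar 2 tick 2 v(1,): B3->F3 leap 6st
  -> R7 @ bar 2 tick 3 v(1,): F3->B3 leap 6st
  -> R1 @ bar 3 tick 0 v(0, 1): E3/B3 P5 -> D3/A3 P5 similar

(2, 2, R4, (0, 1))
(2, 2, R7, (1,))
(2, 3, R7, (1,))
(3, 0, R1, (0, 1))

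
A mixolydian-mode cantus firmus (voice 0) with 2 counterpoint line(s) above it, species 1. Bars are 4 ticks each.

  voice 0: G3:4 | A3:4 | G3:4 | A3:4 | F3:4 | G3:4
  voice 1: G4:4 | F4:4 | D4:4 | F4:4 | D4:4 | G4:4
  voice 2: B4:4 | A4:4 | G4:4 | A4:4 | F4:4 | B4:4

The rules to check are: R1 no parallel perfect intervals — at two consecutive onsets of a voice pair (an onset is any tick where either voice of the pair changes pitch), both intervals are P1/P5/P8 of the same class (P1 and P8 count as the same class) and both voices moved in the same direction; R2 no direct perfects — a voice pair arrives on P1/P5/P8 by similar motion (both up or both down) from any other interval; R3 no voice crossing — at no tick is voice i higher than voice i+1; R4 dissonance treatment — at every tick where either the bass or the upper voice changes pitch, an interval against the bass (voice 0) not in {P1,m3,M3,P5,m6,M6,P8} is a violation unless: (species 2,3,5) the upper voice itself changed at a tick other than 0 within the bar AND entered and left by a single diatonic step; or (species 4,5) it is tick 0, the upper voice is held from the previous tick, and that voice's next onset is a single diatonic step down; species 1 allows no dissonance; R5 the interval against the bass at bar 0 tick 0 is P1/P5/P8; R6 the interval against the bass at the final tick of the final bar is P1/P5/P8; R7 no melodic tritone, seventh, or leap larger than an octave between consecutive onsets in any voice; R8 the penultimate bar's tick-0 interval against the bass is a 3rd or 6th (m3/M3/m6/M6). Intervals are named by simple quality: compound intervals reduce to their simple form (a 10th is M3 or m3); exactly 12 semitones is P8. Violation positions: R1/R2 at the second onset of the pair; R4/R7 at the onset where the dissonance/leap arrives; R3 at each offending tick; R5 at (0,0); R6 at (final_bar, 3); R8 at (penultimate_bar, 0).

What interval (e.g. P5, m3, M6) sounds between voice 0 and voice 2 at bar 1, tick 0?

P8

voice 0=A3 voice 2=A4 -> P8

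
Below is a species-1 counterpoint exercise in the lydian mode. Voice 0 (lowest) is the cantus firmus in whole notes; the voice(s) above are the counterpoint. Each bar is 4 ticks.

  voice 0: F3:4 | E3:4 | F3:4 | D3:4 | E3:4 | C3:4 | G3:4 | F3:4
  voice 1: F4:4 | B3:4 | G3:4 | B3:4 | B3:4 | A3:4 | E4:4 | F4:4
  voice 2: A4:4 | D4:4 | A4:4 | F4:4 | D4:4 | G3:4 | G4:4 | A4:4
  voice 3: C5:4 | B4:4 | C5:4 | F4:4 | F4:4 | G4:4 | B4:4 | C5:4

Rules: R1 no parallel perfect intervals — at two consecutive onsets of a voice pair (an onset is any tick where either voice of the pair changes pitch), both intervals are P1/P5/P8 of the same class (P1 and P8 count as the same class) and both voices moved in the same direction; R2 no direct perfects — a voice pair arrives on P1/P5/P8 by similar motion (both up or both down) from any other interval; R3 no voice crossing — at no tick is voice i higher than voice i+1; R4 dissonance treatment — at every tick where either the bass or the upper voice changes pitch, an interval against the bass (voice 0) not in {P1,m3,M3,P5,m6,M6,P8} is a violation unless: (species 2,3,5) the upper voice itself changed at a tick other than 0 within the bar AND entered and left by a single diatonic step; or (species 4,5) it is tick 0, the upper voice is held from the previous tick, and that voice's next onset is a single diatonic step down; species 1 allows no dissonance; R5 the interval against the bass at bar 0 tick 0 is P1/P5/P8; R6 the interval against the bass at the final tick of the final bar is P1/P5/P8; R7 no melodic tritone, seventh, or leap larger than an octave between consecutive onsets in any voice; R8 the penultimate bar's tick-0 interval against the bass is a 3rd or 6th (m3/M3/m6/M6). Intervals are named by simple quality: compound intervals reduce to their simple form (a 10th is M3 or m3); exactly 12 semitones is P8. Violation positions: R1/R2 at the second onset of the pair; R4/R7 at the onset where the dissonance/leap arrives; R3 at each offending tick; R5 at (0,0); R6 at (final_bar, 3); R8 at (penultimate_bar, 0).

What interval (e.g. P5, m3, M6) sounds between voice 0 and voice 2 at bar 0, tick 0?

voice 0=F3 voice 2=A4 -> M3

M3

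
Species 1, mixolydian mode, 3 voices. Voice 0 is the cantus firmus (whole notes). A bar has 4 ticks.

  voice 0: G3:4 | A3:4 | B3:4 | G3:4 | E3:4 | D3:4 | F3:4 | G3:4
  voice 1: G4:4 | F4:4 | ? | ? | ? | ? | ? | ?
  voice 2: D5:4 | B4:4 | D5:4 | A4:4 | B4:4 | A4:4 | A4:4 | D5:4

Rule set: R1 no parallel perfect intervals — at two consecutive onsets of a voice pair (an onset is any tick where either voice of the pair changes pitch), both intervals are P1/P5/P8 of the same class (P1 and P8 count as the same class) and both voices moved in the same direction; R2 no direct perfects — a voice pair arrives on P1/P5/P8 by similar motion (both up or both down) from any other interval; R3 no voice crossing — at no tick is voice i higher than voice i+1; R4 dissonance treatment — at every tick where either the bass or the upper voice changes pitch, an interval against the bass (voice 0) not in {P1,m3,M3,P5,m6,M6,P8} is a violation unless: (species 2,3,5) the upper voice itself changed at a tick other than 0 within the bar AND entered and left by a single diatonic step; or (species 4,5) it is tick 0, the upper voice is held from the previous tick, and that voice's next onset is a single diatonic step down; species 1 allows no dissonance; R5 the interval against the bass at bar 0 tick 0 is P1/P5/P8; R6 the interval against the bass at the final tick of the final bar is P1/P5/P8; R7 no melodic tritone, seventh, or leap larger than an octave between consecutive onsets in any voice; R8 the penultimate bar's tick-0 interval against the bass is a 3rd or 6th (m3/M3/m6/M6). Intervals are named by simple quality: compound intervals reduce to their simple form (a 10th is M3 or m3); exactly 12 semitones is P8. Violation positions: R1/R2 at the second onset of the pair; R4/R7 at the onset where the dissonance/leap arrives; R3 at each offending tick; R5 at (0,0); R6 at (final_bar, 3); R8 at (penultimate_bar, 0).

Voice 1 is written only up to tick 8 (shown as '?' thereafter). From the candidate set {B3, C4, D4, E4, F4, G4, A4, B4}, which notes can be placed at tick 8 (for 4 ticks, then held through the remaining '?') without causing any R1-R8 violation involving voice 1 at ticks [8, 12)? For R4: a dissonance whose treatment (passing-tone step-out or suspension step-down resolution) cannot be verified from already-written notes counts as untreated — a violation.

{D4}

B3: violates R7
C4: violates R4
D4: legal
E4: violates R4
F4: violates R4
G4: violates R2
A4: violates R4
B4: violates R2,R7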